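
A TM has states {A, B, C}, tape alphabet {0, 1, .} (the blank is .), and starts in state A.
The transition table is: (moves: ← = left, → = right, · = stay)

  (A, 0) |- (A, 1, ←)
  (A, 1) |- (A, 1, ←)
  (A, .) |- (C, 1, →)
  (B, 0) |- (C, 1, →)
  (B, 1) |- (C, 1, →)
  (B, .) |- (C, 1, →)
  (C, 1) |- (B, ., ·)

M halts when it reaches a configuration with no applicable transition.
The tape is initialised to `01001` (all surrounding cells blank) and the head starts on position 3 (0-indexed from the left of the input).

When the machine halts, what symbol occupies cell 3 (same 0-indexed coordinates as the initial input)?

1

A | .010[0]1.   read 0 → write 1, move ←, go to A
A | .01[0]11.   read 0 → write 1, move ←, go to A
A | .0[1]111.   read 1 → write 1, move ←, go to A
A | .[0]1111.   read 0 → write 1, move ←, go to A
A | [.]11111.   read . → write 1, move →, go to C
C | 1[1]1111.   read 1 → write ., move ·, go to B
B | 1[.]1111.   read . → write 1, move →, go to C
C | 11[1]111.   read 1 → write ., move ·, go to B
B | 11[.]111.   read . → write 1, move →, go to C
C | 111[1]11.   read 1 → write ., move ·, go to B
B | 111[.]11.   read . → write 1, move →, go to C
C | 1111[1]1.   read 1 → write ., move ·, go to B
B | 1111[.]1.   read . → write 1, move →, go to C
C | 11111[1].   read 1 → write ., move ·, go to B
B | 11111[.].   read . → write 1, move →, go to C
C | 111111[.]
Cell 3 holds 1 when M halts.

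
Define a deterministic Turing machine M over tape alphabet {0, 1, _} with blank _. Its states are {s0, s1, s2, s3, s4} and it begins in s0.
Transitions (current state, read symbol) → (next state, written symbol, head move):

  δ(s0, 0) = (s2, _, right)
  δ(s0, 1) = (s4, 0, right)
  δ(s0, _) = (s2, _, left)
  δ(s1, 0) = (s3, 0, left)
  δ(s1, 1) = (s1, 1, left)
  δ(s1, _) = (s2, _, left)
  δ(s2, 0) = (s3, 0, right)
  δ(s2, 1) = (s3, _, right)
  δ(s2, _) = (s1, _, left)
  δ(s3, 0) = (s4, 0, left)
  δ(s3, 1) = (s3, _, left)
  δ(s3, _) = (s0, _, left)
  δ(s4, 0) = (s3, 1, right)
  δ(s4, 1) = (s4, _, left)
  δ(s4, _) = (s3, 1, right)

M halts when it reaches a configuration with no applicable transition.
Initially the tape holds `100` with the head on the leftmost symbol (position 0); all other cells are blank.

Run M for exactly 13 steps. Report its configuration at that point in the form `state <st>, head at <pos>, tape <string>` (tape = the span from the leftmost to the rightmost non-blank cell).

state=s0 head=0 tape=[1]00   (s0,1)→(s4,0,right)
state=s4 head=1 tape=0[0]0   (s4,0)→(s3,1,right)
state=s3 head=2 tape=01[0]   (s3,0)→(s4,0,left)
state=s4 head=1 tape=0[1]0   (s4,1)→(s4,_,left)
state=s4 head=0 tape=[0]_0   (s4,0)→(s3,1,right)
state=s3 head=1 tape=1[_]0   (s3,_)→(s0,_,left)
state=s0 head=0 tape=[1]_0   (s0,1)→(s4,0,right)
state=s4 head=1 tape=0[_]0   (s4,_)→(s3,1,right)
state=s3 head=2 tape=01[0]   (s3,0)→(s4,0,left)
state=s4 head=1 tape=0[1]0   (s4,1)→(s4,_,left)
state=s4 head=0 tape=[0]_0   (s4,0)→(s3,1,right)
state=s3 head=1 tape=1[_]0   (s3,_)→(s0,_,left)
state=s0 head=0 tape=[1]_0   (s0,1)→(s4,0,right)
state=s4 head=1 tape=0[_]0
After 13 steps: state s4, head at 1, tape 0_0.

state s4, head at 1, tape 0_0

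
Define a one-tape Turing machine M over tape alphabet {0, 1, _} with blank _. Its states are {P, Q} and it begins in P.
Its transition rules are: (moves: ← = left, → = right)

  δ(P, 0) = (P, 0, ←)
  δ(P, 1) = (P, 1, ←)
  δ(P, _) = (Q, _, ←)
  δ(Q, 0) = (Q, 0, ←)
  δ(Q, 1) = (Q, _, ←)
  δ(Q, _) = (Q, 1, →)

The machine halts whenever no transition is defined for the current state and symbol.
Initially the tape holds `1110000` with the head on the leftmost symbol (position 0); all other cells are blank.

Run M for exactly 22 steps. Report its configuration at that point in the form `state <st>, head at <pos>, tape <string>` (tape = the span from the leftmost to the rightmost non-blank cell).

P | ____[1]110000   read 1 → write 1, move ←, go to P
P | ___[_]1110000   read _ → write _, move ←, go to Q
Q | __[_]_1110000   read _ → write 1, move →, go to Q
Q | __1[_]1110000   read _ → write 1, move →, go to Q
Q | __11[1]110000   read 1 → write _, move ←, go to Q
Q | __1[1]_110000   read 1 → write _, move ←, go to Q
Q | __[1]__110000   read 1 → write _, move ←, go to Q
Q | _[_]___110000   read _ → write 1, move →, go to Q
Q | _1[_]__110000   read _ → write 1, move →, go to Q
Q | _11[_]_110000   read _ → write 1, move →, go to Q
Q | _111[_]110000   read _ → write 1, move →, go to Q
Q | _1111[1]10000   read 1 → write _, move ←, go to Q
Q | _111[1]_10000   read 1 → write _, move ←, go to Q
Q | _11[1]__10000   read 1 → write _, move ←, go to Q
Q | _1[1]___10000   read 1 → write _, move ←, go to Q
Q | _[1]____10000   read 1 → write _, move ←, go to Q
Q | [_]_____10000   read _ → write 1, move →, go to Q
Q | 1[_]____10000   read _ → write 1, move →, go to Q
Q | 11[_]___10000   read _ → write 1, move →, go to Q
Q | 111[_]__10000   read _ → write 1, move →, go to Q
Q | 1111[_]_10000   read _ → write 1, move →, go to Q
Q | 11111[_]10000   read _ → write 1, move →, go to Q
Q | 111111[1]0000
After 22 steps: state Q, head at 2, tape 11111110000.

state Q, head at 2, tape 11111110000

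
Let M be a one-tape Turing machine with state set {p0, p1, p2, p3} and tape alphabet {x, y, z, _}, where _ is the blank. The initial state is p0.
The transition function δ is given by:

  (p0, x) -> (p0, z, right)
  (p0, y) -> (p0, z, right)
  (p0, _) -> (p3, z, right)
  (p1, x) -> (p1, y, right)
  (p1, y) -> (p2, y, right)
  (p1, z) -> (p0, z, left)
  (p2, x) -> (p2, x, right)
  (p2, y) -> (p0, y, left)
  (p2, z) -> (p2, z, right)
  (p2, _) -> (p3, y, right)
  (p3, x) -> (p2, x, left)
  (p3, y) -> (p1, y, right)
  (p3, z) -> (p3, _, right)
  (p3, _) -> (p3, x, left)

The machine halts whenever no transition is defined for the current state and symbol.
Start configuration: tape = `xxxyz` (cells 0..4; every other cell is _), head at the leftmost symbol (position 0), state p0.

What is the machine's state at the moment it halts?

p0

p0 | [x]xxyz   read x → write z, move right, go to p0
p0 | z[x]xyz   read x → write z, move right, go to p0
p0 | zz[x]yz   read x → write z, move right, go to p0
p0 | zzz[y]z   read y → write z, move right, go to p0
p0 | zzzz[z]
No transition is defined for (p0, z); M halts in state p0.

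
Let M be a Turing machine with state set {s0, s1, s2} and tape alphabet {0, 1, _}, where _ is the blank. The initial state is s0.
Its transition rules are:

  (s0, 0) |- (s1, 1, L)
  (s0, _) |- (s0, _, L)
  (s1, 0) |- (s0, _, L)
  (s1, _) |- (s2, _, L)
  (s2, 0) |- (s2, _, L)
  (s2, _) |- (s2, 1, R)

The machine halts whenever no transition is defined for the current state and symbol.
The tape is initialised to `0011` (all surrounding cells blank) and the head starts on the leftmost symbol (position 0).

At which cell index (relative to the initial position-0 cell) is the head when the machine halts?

state=s0 head=0 tape=__[0]011   (s0,0)→(s1,1,L)
state=s1 head=-1 tape=_[_]1011   (s1,_)→(s2,_,L)
state=s2 head=-2 tape=[_]_1011   (s2,_)→(s2,1,R)
state=s2 head=-1 tape=1[_]1011   (s2,_)→(s2,1,R)
state=s2 head=0 tape=11[1]011
At halt the head is at cell 0.

0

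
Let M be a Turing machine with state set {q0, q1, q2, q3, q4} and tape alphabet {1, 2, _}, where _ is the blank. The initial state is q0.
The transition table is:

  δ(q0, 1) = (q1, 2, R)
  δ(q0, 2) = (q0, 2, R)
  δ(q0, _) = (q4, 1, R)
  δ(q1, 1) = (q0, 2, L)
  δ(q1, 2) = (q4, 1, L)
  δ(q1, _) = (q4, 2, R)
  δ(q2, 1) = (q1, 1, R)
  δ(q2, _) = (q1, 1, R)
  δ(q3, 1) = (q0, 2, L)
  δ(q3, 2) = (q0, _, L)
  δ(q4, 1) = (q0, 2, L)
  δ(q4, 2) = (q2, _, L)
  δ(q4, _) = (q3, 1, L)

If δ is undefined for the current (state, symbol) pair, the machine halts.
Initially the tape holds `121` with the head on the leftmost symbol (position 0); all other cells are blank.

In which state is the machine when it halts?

state=q0 head=0 tape=_[1]21__   (q0,1)→(q1,2,R)
state=q1 head=1 tape=_2[2]1__   (q1,2)→(q4,1,L)
state=q4 head=0 tape=_[2]11__   (q4,2)→(q2,_,L)
state=q2 head=-1 tape=[_]_11__   (q2,_)→(q1,1,R)
state=q1 head=0 tape=1[_]11__   (q1,_)→(q4,2,R)
state=q4 head=1 tape=12[1]1__   (q4,1)→(q0,2,L)
state=q0 head=0 tape=1[2]21__   (q0,2)→(q0,2,R)
state=q0 head=1 tape=12[2]1__   (q0,2)→(q0,2,R)
state=q0 head=2 tape=122[1]__   (q0,1)→(q1,2,R)
state=q1 head=3 tape=1222[_]_   (q1,_)→(q4,2,R)
state=q4 head=4 tape=12222[_]   (q4,_)→(q3,1,L)
state=q3 head=3 tape=1222[2]1   (q3,2)→(q0,_,L)
state=q0 head=2 tape=122[2]_1   (q0,2)→(q0,2,R)
state=q0 head=3 tape=1222[_]1   (q0,_)→(q4,1,R)
state=q4 head=4 tape=12221[1]   (q4,1)→(q0,2,L)
state=q0 head=3 tape=1222[1]2   (q0,1)→(q1,2,R)
state=q1 head=4 tape=12222[2]   (q1,2)→(q4,1,L)
state=q4 head=3 tape=1222[2]1   (q4,2)→(q2,_,L)
state=q2 head=2 tape=122[2]_1
No transition is defined for (q2, 2); M halts in state q2.

q2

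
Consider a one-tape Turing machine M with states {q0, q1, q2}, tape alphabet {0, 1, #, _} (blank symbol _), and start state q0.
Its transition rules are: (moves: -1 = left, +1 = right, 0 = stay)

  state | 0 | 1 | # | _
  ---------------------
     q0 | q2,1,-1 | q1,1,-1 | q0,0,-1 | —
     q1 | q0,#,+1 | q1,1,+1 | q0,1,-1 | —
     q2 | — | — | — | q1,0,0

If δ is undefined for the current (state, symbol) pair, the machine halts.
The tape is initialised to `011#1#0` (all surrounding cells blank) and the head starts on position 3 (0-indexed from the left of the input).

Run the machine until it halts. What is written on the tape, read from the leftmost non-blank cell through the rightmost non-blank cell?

q0 | 011[#]1#0_   read # → write 0, move -1, go to q0
q0 | 01[1]01#0_   read 1 → write 1, move -1, go to q1
q1 | 0[1]101#0_   read 1 → write 1, move +1, go to q1
q1 | 01[1]01#0_   read 1 → write 1, move +1, go to q1
q1 | 011[0]1#0_   read 0 → write #, move +1, go to q0
q0 | 011#[1]#0_   read 1 → write 1, move -1, go to q1
q1 | 011[#]1#0_   read # → write 1, move -1, go to q0
q0 | 01[1]11#0_   read 1 → write 1, move -1, go to q1
q1 | 0[1]111#0_   read 1 → write 1, move +1, go to q1
q1 | 01[1]11#0_   read 1 → write 1, move +1, go to q1
q1 | 011[1]1#0_   read 1 → write 1, move +1, go to q1
q1 | 0111[1]#0_   read 1 → write 1, move +1, go to q1
q1 | 01111[#]0_   read # → write 1, move -1, go to q0
q0 | 0111[1]10_   read 1 → write 1, move -1, go to q1
q1 | 011[1]110_   read 1 → write 1, move +1, go to q1
q1 | 0111[1]10_   read 1 → write 1, move +1, go to q1
q1 | 01111[1]0_   read 1 → write 1, move +1, go to q1
q1 | 011111[0]_   read 0 → write #, move +1, go to q0
q0 | 011111#[_]
The non-blank tape span at halt is 011111#.

011111#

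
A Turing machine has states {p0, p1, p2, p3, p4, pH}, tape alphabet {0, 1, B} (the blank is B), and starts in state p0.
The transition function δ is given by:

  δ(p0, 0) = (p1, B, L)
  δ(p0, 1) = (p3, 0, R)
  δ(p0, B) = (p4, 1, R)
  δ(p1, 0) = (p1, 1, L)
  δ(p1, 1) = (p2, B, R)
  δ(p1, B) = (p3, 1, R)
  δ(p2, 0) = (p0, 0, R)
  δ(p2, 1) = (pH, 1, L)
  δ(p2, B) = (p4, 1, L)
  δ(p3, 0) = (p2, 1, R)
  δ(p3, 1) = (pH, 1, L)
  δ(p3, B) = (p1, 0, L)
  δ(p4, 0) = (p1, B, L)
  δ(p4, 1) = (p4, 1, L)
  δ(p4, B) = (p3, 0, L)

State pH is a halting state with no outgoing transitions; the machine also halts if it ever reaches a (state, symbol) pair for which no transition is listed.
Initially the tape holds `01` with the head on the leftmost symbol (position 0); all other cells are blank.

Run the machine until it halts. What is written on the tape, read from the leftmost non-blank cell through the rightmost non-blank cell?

state=p0 head=0 tape=B[0]1B   (p0,0)→(p1,B,L)
state=p1 head=-1 tape=[B]B1B   (p1,B)→(p3,1,R)
state=p3 head=0 tape=1[B]1B   (p3,B)→(p1,0,L)
state=p1 head=-1 tape=[1]01B   (p1,1)→(p2,B,R)
state=p2 head=0 tape=B[0]1B   (p2,0)→(p0,0,R)
state=p0 head=1 tape=B0[1]B   (p0,1)→(p3,0,R)
state=p3 head=2 tape=B00[B]   (p3,B)→(p1,0,L)
state=p1 head=1 tape=B0[0]0   (p1,0)→(p1,1,L)
state=p1 head=0 tape=B[0]10   (p1,0)→(p1,1,L)
state=p1 head=-1 tape=[B]110   (p1,B)→(p3,1,R)
state=p3 head=0 tape=1[1]10   (p3,1)→(pH,1,L)
state=pH head=-1 tape=[1]110
The non-blank tape span at halt is 1110.

1110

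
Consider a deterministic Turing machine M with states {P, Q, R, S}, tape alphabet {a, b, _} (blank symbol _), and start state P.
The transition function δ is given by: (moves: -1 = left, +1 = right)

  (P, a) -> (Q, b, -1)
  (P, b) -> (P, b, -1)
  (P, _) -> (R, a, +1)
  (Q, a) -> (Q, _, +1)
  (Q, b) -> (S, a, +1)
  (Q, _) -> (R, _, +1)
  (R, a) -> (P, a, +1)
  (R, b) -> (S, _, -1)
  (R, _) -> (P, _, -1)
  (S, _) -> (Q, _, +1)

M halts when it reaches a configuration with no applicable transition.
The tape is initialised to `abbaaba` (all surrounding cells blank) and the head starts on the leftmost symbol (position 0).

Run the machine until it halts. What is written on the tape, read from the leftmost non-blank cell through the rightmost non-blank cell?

P | _[a]bbaaba   read a → write b, move -1, go to Q
Q | [_]bbbaaba   read _ → write _, move +1, go to R
R | _[b]bbaaba   read b → write _, move -1, go to S
S | [_]_bbaaba   read _ → write _, move +1, go to Q
Q | _[_]bbaaba   read _ → write _, move +1, go to R
R | __[b]baaba   read b → write _, move -1, go to S
S | _[_]_baaba   read _ → write _, move +1, go to Q
Q | __[_]baaba   read _ → write _, move +1, go to R
R | ___[b]aaba   read b → write _, move -1, go to S
S | __[_]_aaba   read _ → write _, move +1, go to Q
Q | ___[_]aaba   read _ → write _, move +1, go to R
R | ____[a]aba   read a → write a, move +1, go to P
P | ____a[a]ba   read a → write b, move -1, go to Q
Q | ____[a]bba   read a → write _, move +1, go to Q
Q | _____[b]ba   read b → write a, move +1, go to S
S | _____a[b]a
The non-blank tape span at halt is aba.

aba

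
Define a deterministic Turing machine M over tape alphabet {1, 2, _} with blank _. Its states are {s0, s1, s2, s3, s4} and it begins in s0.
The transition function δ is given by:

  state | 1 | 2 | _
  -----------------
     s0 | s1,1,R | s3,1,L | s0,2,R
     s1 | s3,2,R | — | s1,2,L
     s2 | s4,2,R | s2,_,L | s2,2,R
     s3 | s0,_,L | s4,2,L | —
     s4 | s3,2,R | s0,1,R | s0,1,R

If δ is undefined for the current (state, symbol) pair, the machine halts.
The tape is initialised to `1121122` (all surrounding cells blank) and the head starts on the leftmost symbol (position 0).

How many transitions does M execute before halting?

state=s0 head=0 tape=___[1]121122   (s0,1)→(s1,1,R)
state=s1 head=1 tape=___1[1]21122   (s1,1)→(s3,2,R)
state=s3 head=2 tape=___12[2]1122   (s3,2)→(s4,2,L)
state=s4 head=1 tape=___1[2]21122   (s4,2)→(s0,1,R)
state=s0 head=2 tape=___11[2]1122   (s0,2)→(s3,1,L)
state=s3 head=1 tape=___1[1]11122   (s3,1)→(s0,_,L)
state=s0 head=0 tape=___[1]_11122   (s0,1)→(s1,1,R)
state=s1 head=1 tape=___1[_]11122   (s1,_)→(s1,2,L)
state=s1 head=0 tape=___[1]211122   (s1,1)→(s3,2,R)
state=s3 head=1 tape=___2[2]11122   (s3,2)→(s4,2,L)
state=s4 head=0 tape=___[2]211122   (s4,2)→(s0,1,R)
state=s0 head=1 tape=___1[2]11122   (s0,2)→(s3,1,L)
state=s3 head=0 tape=___[1]111122   (s3,1)→(s0,_,L)
state=s0 head=-1 tape=__[_]_111122   (s0,_)→(s0,2,R)
state=s0 head=0 tape=__2[_]111122   (s0,_)→(s0,2,R)
state=s0 head=1 tape=__22[1]11122   (s0,1)→(s1,1,R)
state=s1 head=2 tape=__221[1]1122   (s1,1)→(s3,2,R)
state=s3 head=3 tape=__2212[1]122   (s3,1)→(s0,_,L)
state=s0 head=2 tape=__221[2]_122   (s0,2)→(s3,1,L)
state=s3 head=1 tape=__22[1]1_122   (s3,1)→(s0,_,L)
state=s0 head=0 tape=__2[2]_1_122   (s0,2)→(s3,1,L)
state=s3 head=-1 tape=__[2]1_1_122   (s3,2)→(s4,2,L)
state=s4 head=-2 tape=_[_]21_1_122   (s4,_)→(s0,1,R)
state=s0 head=-1 tape=_1[2]1_1_122   (s0,2)→(s3,1,L)
state=s3 head=-2 tape=_[1]11_1_122   (s3,1)→(s0,_,L)
state=s0 head=-3 tape=[_]_11_1_122   (s0,_)→(s0,2,R)
state=s0 head=-2 tape=2[_]11_1_122   (s0,_)→(s0,2,R)
state=s0 head=-1 tape=22[1]1_1_122   (s0,1)→(s1,1,R)
state=s1 head=0 tape=221[1]_1_122   (s1,1)→(s3,2,R)
state=s3 head=1 tape=2212[_]1_122
M halts after 29 transitions.

29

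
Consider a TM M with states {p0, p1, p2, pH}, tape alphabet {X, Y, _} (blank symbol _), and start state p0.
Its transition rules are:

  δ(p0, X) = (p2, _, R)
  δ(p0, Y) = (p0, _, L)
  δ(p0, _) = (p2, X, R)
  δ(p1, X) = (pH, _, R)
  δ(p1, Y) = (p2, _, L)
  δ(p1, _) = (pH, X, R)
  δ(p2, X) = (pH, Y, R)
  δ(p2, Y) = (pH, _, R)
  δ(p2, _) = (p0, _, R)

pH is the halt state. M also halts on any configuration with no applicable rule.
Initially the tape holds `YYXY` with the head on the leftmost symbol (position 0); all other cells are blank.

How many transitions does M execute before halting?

state=p0 head=0 tape=_[Y]YXY_   (p0,Y)→(p0,_,L)
state=p0 head=-1 tape=[_]_YXY_   (p0,_)→(p2,X,R)
state=p2 head=0 tape=X[_]YXY_   (p2,_)→(p0,_,R)
state=p0 head=1 tape=X_[Y]XY_   (p0,Y)→(p0,_,L)
state=p0 head=0 tape=X[_]_XY_   (p0,_)→(p2,X,R)
state=p2 head=1 tape=XX[_]XY_   (p2,_)→(p0,_,R)
state=p0 head=2 tape=XX_[X]Y_   (p0,X)→(p2,_,R)
state=p2 head=3 tape=XX__[Y]_   (p2,Y)→(pH,_,R)
state=pH head=4 tape=XX___[_]
M halts after 8 transitions.

8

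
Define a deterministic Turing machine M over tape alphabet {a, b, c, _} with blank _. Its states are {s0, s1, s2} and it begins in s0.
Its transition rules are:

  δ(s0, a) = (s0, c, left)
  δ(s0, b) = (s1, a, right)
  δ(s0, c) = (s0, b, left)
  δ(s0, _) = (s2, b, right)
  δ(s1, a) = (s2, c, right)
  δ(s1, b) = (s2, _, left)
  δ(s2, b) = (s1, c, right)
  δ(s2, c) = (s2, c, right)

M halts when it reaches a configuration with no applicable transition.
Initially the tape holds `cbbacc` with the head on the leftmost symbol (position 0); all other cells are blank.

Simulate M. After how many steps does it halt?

s0 | _[c]bbacc   read c → write b, move left, go to s0
s0 | [_]bbbacc   read _ → write b, move right, go to s2
s2 | b[b]bbacc   read b → write c, move right, go to s1
s1 | bc[b]bacc   read b → write _, move left, go to s2
s2 | b[c]_bacc   read c → write c, move right, go to s2
s2 | bc[_]bacc
M halts after 5 transitions.

5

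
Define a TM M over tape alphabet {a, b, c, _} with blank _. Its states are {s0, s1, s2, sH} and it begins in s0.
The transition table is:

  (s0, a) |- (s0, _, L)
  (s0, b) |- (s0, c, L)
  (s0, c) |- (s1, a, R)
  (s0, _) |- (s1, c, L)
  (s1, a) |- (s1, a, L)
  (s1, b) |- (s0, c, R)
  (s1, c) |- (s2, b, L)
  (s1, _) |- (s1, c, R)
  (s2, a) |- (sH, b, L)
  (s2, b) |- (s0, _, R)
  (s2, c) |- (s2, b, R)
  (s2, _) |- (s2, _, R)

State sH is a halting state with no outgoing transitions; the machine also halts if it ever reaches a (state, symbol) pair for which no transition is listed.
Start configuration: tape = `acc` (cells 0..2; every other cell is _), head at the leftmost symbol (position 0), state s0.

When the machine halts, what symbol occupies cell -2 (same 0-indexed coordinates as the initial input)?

b

s0 | __[a]cc   read a → write _, move L, go to s0
s0 | _[_]_cc   read _ → write c, move L, go to s1
s1 | [_]c_cc   read _ → write c, move R, go to s1
s1 | c[c]_cc   read c → write b, move L, go to s2
s2 | [c]b_cc   read c → write b, move R, go to s2
s2 | b[b]_cc   read b → write _, move R, go to s0
s0 | b_[_]cc   read _ → write c, move L, go to s1
s1 | b[_]ccc   read _ → write c, move R, go to s1
s1 | bc[c]cc   read c → write b, move L, go to s2
s2 | b[c]bcc   read c → write b, move R, go to s2
s2 | bb[b]cc   read b → write _, move R, go to s0
s0 | bb_[c]c   read c → write a, move R, go to s1
s1 | bb_a[c]   read c → write b, move L, go to s2
s2 | bb_[a]b   read a → write b, move L, go to sH
sH | bb[_]bb
Cell -2 holds b when M halts.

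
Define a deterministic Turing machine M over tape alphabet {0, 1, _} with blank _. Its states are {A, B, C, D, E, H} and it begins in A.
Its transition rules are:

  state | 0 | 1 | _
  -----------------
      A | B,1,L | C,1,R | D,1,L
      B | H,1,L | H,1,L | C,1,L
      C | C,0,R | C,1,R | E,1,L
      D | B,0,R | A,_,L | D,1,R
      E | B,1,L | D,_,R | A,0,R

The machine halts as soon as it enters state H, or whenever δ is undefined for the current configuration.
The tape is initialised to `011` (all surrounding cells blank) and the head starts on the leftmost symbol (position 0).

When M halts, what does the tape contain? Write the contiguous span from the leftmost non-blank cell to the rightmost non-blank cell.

A | ___[0]11_   read 0 → write 1, move L, go to B
B | __[_]111_   read _ → write 1, move L, go to C
C | _[_]1111_   read _ → write 1, move L, go to E
E | [_]11111_   read _ → write 0, move R, go to A
A | 0[1]1111_   read 1 → write 1, move R, go to C
C | 01[1]111_   read 1 → write 1, move R, go to C
C | 011[1]11_   read 1 → write 1, move R, go to C
C | 0111[1]1_   read 1 → write 1, move R, go to C
C | 01111[1]_   read 1 → write 1, move R, go to C
C | 011111[_]   read _ → write 1, move L, go to E
E | 01111[1]1   read 1 → write _, move R, go to D
D | 01111_[1]   read 1 → write _, move L, go to A
A | 01111[_]_   read _ → write 1, move L, go to D
D | 0111[1]1_   read 1 → write _, move L, go to A
A | 011[1]_1_   read 1 → write 1, move R, go to C
C | 0111[_]1_   read _ → write 1, move L, go to E
E | 011[1]11_   read 1 → write _, move R, go to D
D | 011_[1]1_   read 1 → write _, move L, go to A
A | 011[_]_1_   read _ → write 1, move L, go to D
D | 01[1]1_1_   read 1 → write _, move L, go to A
A | 0[1]_1_1_   read 1 → write 1, move R, go to C
C | 01[_]1_1_   read _ → write 1, move L, go to E
E | 0[1]11_1_   read 1 → write _, move R, go to D
D | 0_[1]1_1_   read 1 → write _, move L, go to A
A | 0[_]_1_1_   read _ → write 1, move L, go to D
D | [0]1_1_1_   read 0 → write 0, move R, go to B
B | 0[1]_1_1_   read 1 → write 1, move L, go to H
H | [0]1_1_1_
The non-blank tape span at halt is 01_1_1.

01_1_1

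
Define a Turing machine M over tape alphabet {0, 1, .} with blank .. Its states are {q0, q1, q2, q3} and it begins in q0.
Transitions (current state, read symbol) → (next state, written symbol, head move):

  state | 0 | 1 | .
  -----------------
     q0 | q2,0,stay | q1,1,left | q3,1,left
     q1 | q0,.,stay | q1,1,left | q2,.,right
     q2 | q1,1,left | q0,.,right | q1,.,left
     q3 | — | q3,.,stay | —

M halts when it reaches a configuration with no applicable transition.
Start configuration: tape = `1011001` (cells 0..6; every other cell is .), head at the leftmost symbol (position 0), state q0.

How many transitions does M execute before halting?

q0 | .[1]011001.   read 1 → write 1, move left, go to q1
q1 | [.]1011001.   read . → write ., move right, go to q2
q2 | .[1]011001.   read 1 → write ., move right, go to q0
q0 | ..[0]11001.   read 0 → write 0, move stay, go to q2
q2 | ..[0]11001.   read 0 → write 1, move left, go to q1
q1 | .[.]111001.   read . → write ., move right, go to q2
q2 | ..[1]11001.   read 1 → write ., move right, go to q0
q0 | ...[1]1001.   read 1 → write 1, move left, go to q1
q1 | ..[.]11001.   read . → write ., move right, go to q2
q2 | ...[1]1001.   read 1 → write ., move right, go to q0
q0 | ....[1]001.   read 1 → write 1, move left, go to q1
q1 | ...[.]1001.   read . → write ., move right, go to q2
q2 | ....[1]001.   read 1 → write ., move right, go to q0
q0 | .....[0]01.   read 0 → write 0, move stay, go to q2
q2 | .....[0]01.   read 0 → write 1, move left, go to q1
q1 | ....[.]101.   read . → write ., move right, go to q2
q2 | .....[1]01.   read 1 → write ., move right, go to q0
q0 | ......[0]1.   read 0 → write 0, move stay, go to q2
q2 | ......[0]1.   read 0 → write 1, move left, go to q1
q1 | .....[.]11.   read . → write ., move right, go to q2
q2 | ......[1]1.   read 1 → write ., move right, go to q0
q0 | .......[1].   read 1 → write 1, move left, go to q1
q1 | ......[.]1.   read . → write ., move right, go to q2
q2 | .......[1].   read 1 → write ., move right, go to q0
q0 | ........[.]   read . → write 1, move left, go to q3
q3 | .......[.]1
M halts after 25 transitions.

25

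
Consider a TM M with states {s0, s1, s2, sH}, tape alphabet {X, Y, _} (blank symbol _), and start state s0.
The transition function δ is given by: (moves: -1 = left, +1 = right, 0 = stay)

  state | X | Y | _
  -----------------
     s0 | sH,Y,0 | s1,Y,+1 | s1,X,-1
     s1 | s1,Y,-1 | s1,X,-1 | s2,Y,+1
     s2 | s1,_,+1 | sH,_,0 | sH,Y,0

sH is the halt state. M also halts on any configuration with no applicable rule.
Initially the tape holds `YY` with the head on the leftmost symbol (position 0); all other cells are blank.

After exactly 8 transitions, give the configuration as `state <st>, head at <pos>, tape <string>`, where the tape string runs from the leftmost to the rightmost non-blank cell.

state sH, head at 1, tape YY

s0 | _[Y]Y   read Y → write Y, move +1, go to s1
s1 | _Y[Y]   read Y → write X, move -1, go to s1
s1 | _[Y]X   read Y → write X, move -1, go to s1
s1 | [_]XX   read _ → write Y, move +1, go to s2
s2 | Y[X]X   read X → write _, move +1, go to s1
s1 | Y_[X]   read X → write Y, move -1, go to s1
s1 | Y[_]Y   read _ → write Y, move +1, go to s2
s2 | YY[Y]   read Y → write _, move 0, go to sH
sH | YY[_]
After 8 steps: state sH, head at 1, tape YY.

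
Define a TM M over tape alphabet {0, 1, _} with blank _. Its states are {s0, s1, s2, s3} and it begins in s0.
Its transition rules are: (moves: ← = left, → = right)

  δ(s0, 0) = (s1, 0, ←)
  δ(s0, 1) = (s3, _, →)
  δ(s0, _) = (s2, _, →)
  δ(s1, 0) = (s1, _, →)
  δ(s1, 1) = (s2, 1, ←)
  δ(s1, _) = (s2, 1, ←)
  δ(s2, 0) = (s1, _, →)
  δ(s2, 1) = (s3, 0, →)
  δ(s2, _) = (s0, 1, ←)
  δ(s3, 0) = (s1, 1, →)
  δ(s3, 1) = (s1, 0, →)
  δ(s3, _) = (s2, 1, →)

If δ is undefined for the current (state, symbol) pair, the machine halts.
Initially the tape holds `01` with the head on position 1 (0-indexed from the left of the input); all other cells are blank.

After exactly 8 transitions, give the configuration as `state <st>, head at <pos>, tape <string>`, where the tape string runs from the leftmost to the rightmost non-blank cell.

state=s0 head=1 tape=0[1]___   (s0,1)→(s3,_,→)
state=s3 head=2 tape=0_[_]__   (s3,_)→(s2,1,→)
state=s2 head=3 tape=0_1[_]_   (s2,_)→(s0,1,←)
state=s0 head=2 tape=0_[1]1_   (s0,1)→(s3,_,→)
state=s3 head=3 tape=0__[1]_   (s3,1)→(s1,0,→)
state=s1 head=4 tape=0__0[_]   (s1,_)→(s2,1,←)
state=s2 head=3 tape=0__[0]1   (s2,0)→(s1,_,→)
state=s1 head=4 tape=0___[1]   (s1,1)→(s2,1,←)
state=s2 head=3 tape=0__[_]1
After 8 steps: state s2, head at 3, tape 0___1.

state s2, head at 3, tape 0___1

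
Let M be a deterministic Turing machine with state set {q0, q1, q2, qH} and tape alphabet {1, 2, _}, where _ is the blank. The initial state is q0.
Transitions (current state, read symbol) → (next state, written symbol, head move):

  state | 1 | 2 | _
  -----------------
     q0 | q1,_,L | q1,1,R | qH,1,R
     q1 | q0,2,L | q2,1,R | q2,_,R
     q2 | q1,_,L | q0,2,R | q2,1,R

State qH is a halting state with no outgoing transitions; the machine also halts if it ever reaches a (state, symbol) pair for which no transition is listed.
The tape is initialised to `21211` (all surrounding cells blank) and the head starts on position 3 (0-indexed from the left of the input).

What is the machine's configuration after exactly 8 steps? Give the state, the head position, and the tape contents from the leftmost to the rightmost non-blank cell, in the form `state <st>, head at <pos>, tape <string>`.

state=q0 head=3 tape=212[1]1   (q0,1)→(q1,_,L)
state=q1 head=2 tape=21[2]_1   (q1,2)→(q2,1,R)
state=q2 head=3 tape=211[_]1   (q2,_)→(q2,1,R)
state=q2 head=4 tape=2111[1]   (q2,1)→(q1,_,L)
state=q1 head=3 tape=211[1]_   (q1,1)→(q0,2,L)
state=q0 head=2 tape=21[1]2_   (q0,1)→(q1,_,L)
state=q1 head=1 tape=2[1]_2_   (q1,1)→(q0,2,L)
state=q0 head=0 tape=[2]2_2_   (q0,2)→(q1,1,R)
state=q1 head=1 tape=1[2]_2_
After 8 steps: state q1, head at 1, tape 12_2.

state q1, head at 1, tape 12_2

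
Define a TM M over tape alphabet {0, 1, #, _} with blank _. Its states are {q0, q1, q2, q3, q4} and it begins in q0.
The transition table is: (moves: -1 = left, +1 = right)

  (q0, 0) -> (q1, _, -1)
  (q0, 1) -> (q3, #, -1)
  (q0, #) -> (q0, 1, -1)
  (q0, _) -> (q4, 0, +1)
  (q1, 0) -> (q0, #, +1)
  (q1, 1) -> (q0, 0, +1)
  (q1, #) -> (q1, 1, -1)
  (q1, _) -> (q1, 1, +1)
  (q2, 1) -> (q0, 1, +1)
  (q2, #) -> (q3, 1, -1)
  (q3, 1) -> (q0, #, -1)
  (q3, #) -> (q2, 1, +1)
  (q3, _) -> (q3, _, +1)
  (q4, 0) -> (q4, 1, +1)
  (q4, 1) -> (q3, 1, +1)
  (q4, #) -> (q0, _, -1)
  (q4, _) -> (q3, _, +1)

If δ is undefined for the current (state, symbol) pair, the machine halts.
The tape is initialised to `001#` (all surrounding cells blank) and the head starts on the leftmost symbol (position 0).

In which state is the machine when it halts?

q3

q0 | ___[0]01#   read 0 → write _, move -1, go to q1
q1 | __[_]_01#   read _ → write 1, move +1, go to q1
q1 | __1[_]01#   read _ → write 1, move +1, go to q1
q1 | __11[0]1#   read 0 → write #, move +1, go to q0
q0 | __11#[1]#   read 1 → write #, move -1, go to q3
q3 | __11[#]##   read # → write 1, move +1, go to q2
q2 | __111[#]#   read # → write 1, move -1, go to q3
q3 | __11[1]1#   read 1 → write #, move -1, go to q0
q0 | __1[1]#1#   read 1 → write #, move -1, go to q3
q3 | __[1]##1#   read 1 → write #, move -1, go to q0
q0 | _[_]###1#   read _ → write 0, move +1, go to q4
q4 | _0[#]##1#   read # → write _, move -1, go to q0
q0 | _[0]_##1#   read 0 → write _, move -1, go to q1
q1 | [_]__##1#   read _ → write 1, move +1, go to q1
q1 | 1[_]_##1#   read _ → write 1, move +1, go to q1
q1 | 11[_]##1#   read _ → write 1, move +1, go to q1
q1 | 111[#]#1#   read # → write 1, move -1, go to q1
q1 | 11[1]1#1#   read 1 → write 0, move +1, go to q0
q0 | 110[1]#1#   read 1 → write #, move -1, go to q3
q3 | 11[0]##1#
No transition is defined for (q3, 0); M halts in state q3.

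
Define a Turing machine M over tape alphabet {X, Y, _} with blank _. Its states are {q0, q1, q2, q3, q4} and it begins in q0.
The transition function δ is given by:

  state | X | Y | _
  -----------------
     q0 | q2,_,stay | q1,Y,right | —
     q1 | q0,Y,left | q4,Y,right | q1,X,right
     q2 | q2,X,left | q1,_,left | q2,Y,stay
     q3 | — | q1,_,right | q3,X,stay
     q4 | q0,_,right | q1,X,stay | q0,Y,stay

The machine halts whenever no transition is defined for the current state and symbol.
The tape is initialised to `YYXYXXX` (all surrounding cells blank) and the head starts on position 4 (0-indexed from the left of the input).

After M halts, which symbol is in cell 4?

state=q0 head=4 tape=YYXY[X]XX_   (q0,X)→(q2,_,stay)
state=q2 head=4 tape=YYXY[_]XX_   (q2,_)→(q2,Y,stay)
state=q2 head=4 tape=YYXY[Y]XX_   (q2,Y)→(q1,_,left)
state=q1 head=3 tape=YYX[Y]_XX_   (q1,Y)→(q4,Y,right)
state=q4 head=4 tape=YYXY[_]XX_   (q4,_)→(q0,Y,stay)
state=q0 head=4 tape=YYXY[Y]XX_   (q0,Y)→(q1,Y,right)
state=q1 head=5 tape=YYXYY[X]X_   (q1,X)→(q0,Y,left)
state=q0 head=4 tape=YYXY[Y]YX_   (q0,Y)→(q1,Y,right)
state=q1 head=5 tape=YYXYY[Y]X_   (q1,Y)→(q4,Y,right)
state=q4 head=6 tape=YYXYYY[X]_   (q4,X)→(q0,_,right)
state=q0 head=7 tape=YYXYYY_[_]
Cell 4 holds Y when M halts.

Y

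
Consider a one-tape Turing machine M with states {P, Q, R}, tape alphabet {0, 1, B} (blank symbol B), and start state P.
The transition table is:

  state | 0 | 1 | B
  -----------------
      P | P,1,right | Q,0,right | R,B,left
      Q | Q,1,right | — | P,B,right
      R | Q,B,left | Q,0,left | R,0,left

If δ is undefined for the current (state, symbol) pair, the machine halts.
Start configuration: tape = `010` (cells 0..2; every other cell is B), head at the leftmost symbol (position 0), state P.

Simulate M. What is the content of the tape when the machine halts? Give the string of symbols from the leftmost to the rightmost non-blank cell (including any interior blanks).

11100

P | [0]10BBB   read 0 → write 1, move right, go to P
P | 1[1]0BBB   read 1 → write 0, move right, go to Q
Q | 10[0]BBB   read 0 → write 1, move right, go to Q
Q | 101[B]BB   read B → write B, move right, go to P
P | 101B[B]B   read B → write B, move left, go to R
R | 101[B]BB   read B → write 0, move left, go to R
R | 10[1]0BB   read 1 → write 0, move left, go to Q
Q | 1[0]00BB   read 0 → write 1, move right, go to Q
Q | 11[0]0BB   read 0 → write 1, move right, go to Q
Q | 111[0]BB   read 0 → write 1, move right, go to Q
Q | 1111[B]B   read B → write B, move right, go to P
P | 1111B[B]   read B → write B, move left, go to R
R | 1111[B]B   read B → write 0, move left, go to R
R | 111[1]0B   read 1 → write 0, move left, go to Q
Q | 11[1]00B
The non-blank tape span at halt is 11100.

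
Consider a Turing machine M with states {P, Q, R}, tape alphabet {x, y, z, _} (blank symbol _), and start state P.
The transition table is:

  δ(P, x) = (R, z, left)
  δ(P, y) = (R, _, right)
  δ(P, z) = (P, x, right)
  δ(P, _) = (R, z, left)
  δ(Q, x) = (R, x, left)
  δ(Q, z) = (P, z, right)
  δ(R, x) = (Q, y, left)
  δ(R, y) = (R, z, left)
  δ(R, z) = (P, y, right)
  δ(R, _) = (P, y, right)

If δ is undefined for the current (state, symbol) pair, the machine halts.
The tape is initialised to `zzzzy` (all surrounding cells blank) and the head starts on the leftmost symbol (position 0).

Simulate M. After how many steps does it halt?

state=P head=0 tape=__[z]zzzy___   (P,z)→(P,x,right)
state=P head=1 tape=__x[z]zzy___   (P,z)→(P,x,right)
state=P head=2 tape=__xx[z]zy___   (P,z)→(P,x,right)
state=P head=3 tape=__xxx[z]y___   (P,z)→(P,x,right)
state=P head=4 tape=__xxxx[y]___   (P,y)→(R,_,right)
state=R head=5 tape=__xxxx_[_]__   (R,_)→(P,y,right)
state=P head=6 tape=__xxxx_y[_]_   (P,_)→(R,z,left)
state=R head=5 tape=__xxxx_[y]z_   (R,y)→(R,z,left)
state=R head=4 tape=__xxxx[_]zz_   (R,_)→(P,y,right)
state=P head=5 tape=__xxxxy[z]z_   (P,z)→(P,x,right)
state=P head=6 tape=__xxxxyx[z]_   (P,z)→(P,x,right)
state=P head=7 tape=__xxxxyxx[_]   (P,_)→(R,z,left)
state=R head=6 tape=__xxxxyx[x]z   (R,x)→(Q,y,left)
state=Q head=5 tape=__xxxxy[x]yz   (Q,x)→(R,x,left)
state=R head=4 tape=__xxxx[y]xyz   (R,y)→(R,z,left)
state=R head=3 tape=__xxx[x]zxyz   (R,x)→(Q,y,left)
state=Q head=2 tape=__xx[x]yzxyz   (Q,x)→(R,x,left)
state=R head=1 tape=__x[x]xyzxyz   (R,x)→(Q,y,left)
state=Q head=0 tape=__[x]yxyzxyz   (Q,x)→(R,x,left)
state=R head=-1 tape=_[_]xyxyzxyz   (R,_)→(P,y,right)
state=P head=0 tape=_y[x]yxyzxyz   (P,x)→(R,z,left)
state=R head=-1 tape=_[y]zyxyzxyz   (R,y)→(R,z,left)
state=R head=-2 tape=[_]zzyxyzxyz   (R,_)→(P,y,right)
state=P head=-1 tape=y[z]zyxyzxyz   (P,z)→(P,x,right)
state=P head=0 tape=yx[z]yxyzxyz   (P,z)→(P,x,right)
state=P head=1 tape=yxx[y]xyzxyz   (P,y)→(R,_,right)
state=R head=2 tape=yxx_[x]yzxyz   (R,x)→(Q,y,left)
state=Q head=1 tape=yxx[_]yyzxyz
M halts after 27 transitions.

27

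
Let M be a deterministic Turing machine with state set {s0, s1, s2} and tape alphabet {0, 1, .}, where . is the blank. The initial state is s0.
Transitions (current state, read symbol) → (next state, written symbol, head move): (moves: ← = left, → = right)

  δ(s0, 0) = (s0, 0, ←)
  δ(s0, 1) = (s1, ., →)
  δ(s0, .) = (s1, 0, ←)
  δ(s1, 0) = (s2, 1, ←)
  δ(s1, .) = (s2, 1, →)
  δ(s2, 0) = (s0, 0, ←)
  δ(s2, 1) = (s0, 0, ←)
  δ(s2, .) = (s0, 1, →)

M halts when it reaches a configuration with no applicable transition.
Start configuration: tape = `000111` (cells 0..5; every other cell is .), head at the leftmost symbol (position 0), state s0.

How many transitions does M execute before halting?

state=s0 head=0 tape=..[0]00111   (s0,0)→(s0,0,←)
state=s0 head=-1 tape=.[.]000111   (s0,.)→(s1,0,←)
state=s1 head=-2 tape=[.]0000111   (s1,.)→(s2,1,→)
state=s2 head=-1 tape=1[0]000111   (s2,0)→(s0,0,←)
state=s0 head=-2 tape=[1]0000111   (s0,1)→(s1,.,→)
state=s1 head=-1 tape=.[0]000111   (s1,0)→(s2,1,←)
state=s2 head=-2 tape=[.]1000111   (s2,.)→(s0,1,→)
state=s0 head=-1 tape=1[1]000111   (s0,1)→(s1,.,→)
state=s1 head=0 tape=1.[0]00111   (s1,0)→(s2,1,←)
state=s2 head=-1 tape=1[.]100111   (s2,.)→(s0,1,→)
state=s0 head=0 tape=11[1]00111   (s0,1)→(s1,.,→)
state=s1 head=1 tape=11.[0]0111   (s1,0)→(s2,1,←)
state=s2 head=0 tape=11[.]10111   (s2,.)→(s0,1,→)
state=s0 head=1 tape=111[1]0111   (s0,1)→(s1,.,→)
state=s1 head=2 tape=111.[0]111   (s1,0)→(s2,1,←)
state=s2 head=1 tape=111[.]1111   (s2,.)→(s0,1,→)
state=s0 head=2 tape=1111[1]111   (s0,1)→(s1,.,→)
state=s1 head=3 tape=1111.[1]11
M halts after 17 transitions.

17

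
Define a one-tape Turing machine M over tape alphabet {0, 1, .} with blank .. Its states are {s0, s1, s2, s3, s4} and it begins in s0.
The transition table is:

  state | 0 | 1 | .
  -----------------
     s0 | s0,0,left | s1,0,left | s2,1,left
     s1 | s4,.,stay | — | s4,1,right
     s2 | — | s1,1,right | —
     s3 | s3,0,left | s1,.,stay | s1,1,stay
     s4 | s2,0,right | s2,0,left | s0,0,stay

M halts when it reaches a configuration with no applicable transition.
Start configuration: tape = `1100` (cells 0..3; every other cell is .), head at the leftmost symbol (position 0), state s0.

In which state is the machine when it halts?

s0 | ..[1]100   read 1 → write 0, move left, go to s1
s1 | .[.]0100   read . → write 1, move right, go to s4
s4 | .1[0]100   read 0 → write 0, move right, go to s2
s2 | .10[1]00   read 1 → write 1, move right, go to s1
s1 | .101[0]0   read 0 → write ., move stay, go to s4
s4 | .101[.]0   read . → write 0, move stay, go to s0
s0 | .101[0]0   read 0 → write 0, move left, go to s0
s0 | .10[1]00   read 1 → write 0, move left, go to s1
s1 | .1[0]000   read 0 → write ., move stay, go to s4
s4 | .1[.]000   read . → write 0, move stay, go to s0
s0 | .1[0]000   read 0 → write 0, move left, go to s0
s0 | .[1]0000   read 1 → write 0, move left, go to s1
s1 | [.]00000   read . → write 1, move right, go to s4
s4 | 1[0]0000   read 0 → write 0, move right, go to s2
s2 | 10[0]000
No transition is defined for (s2, 0); M halts in state s2.

s2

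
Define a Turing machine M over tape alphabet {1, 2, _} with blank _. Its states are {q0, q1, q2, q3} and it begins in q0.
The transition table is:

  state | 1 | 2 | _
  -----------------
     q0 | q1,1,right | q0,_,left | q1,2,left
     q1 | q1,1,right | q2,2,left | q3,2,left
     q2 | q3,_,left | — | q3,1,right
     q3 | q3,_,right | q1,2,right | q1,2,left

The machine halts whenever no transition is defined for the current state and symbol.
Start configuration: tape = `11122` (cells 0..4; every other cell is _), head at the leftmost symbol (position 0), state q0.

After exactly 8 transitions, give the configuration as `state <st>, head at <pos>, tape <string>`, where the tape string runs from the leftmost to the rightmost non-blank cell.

state=q0 head=0 tape=[1]1122   (q0,1)→(q1,1,right)
state=q1 head=1 tape=1[1]122   (q1,1)→(q1,1,right)
state=q1 head=2 tape=11[1]22   (q1,1)→(q1,1,right)
state=q1 head=3 tape=111[2]2   (q1,2)→(q2,2,left)
state=q2 head=2 tape=11[1]22   (q2,1)→(q3,_,left)
state=q3 head=1 tape=1[1]_22   (q3,1)→(q3,_,right)
state=q3 head=2 tape=1_[_]22   (q3,_)→(q1,2,left)
state=q1 head=1 tape=1[_]222   (q1,_)→(q3,2,left)
state=q3 head=0 tape=[1]2222
After 8 steps: state q3, head at 0, tape 12222.

state q3, head at 0, tape 12222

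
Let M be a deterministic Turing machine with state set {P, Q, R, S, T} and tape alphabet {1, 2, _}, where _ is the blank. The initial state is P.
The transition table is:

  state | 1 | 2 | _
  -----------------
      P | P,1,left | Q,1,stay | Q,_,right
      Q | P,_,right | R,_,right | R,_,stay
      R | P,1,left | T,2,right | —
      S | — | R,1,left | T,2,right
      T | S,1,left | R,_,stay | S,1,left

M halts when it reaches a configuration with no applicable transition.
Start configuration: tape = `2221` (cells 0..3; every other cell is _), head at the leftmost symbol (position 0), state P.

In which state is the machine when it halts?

R

P | [2]221__   read 2 → write 1, move stay, go to Q
Q | [1]221__   read 1 → write _, move right, go to P
P | _[2]21__   read 2 → write 1, move stay, go to Q
Q | _[1]21__   read 1 → write _, move right, go to P
P | __[2]1__   read 2 → write 1, move stay, go to Q
Q | __[1]1__   read 1 → write _, move right, go to P
P | ___[1]__   read 1 → write 1, move left, go to P
P | __[_]1__   read _ → write _, move right, go to Q
Q | ___[1]__   read 1 → write _, move right, go to P
P | ____[_]_   read _ → write _, move right, go to Q
Q | _____[_]   read _ → write _, move stay, go to R
R | _____[_]
No transition is defined for (R, _); M halts in state R.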